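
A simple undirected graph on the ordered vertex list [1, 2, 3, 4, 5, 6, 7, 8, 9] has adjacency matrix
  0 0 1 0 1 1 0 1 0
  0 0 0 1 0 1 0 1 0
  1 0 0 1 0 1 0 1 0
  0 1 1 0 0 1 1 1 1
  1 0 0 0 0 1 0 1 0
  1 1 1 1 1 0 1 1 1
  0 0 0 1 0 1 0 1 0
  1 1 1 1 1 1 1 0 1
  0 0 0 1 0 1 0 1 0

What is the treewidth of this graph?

A width-3 tree decomposition is:
Bags: B1 = {3, 4, 6, 8}  B2 = {2, 4, 6, 8}  B3 = {1, 3, 6, 8}  B4 = {4, 6, 7, 8}  B5 = {1, 5, 6, 8}  B6 = {4, 6, 8, 9}
Tree: B1–B2, B1–B3, B1–B4, B3–B5, B1–B6
The largest bag has 4 vertices, giving width 3; this decomposition certifies tw(G) ≤ 3. Conversely, {1, 3, 6, 8} is a clique of size 4, and the vertices of any clique must share a bag in every tree decomposition; so some bag has ≥ 4 vertices and tw(G) ≥ 3. Combining the bounds, tw(G) = 3.

3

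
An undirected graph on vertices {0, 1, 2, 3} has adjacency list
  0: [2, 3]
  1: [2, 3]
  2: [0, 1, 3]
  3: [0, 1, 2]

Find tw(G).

A width-2 tree decomposition is:
Bags: B1 = {0, 2, 3}  B2 = {1, 2, 3}
Tree: B1–B2
Each bag holds 3 vertices, so the decomposition has width 2, which upper-bounds the treewidth. For the lower bound, the 3 vertices {0, 2, 3} are pairwise adjacent, and any tree decomposition puts a clique entirely inside one bag — forcing width ≥ 2. Hence tw(G) = 2 exactly.

2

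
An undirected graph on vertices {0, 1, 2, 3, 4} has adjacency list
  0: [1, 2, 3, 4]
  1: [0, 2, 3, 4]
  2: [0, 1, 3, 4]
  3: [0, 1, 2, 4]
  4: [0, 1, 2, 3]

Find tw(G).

A width-4 tree decomposition is:
Bags: B1 = {0, 1, 2, 3, 4}
Tree: (single bag)
With just one bag of size 5, the width is 5 − 1 = 4, so tw(G) ≤ 4. Conversely, {0, 1, 2, 3, 4} is a clique of size 5, and the vertices of any clique must share a bag in every tree decomposition; so some bag has ≥ 5 vertices and tw(G) ≥ 4. Hence tw(G) = 4 exactly.

4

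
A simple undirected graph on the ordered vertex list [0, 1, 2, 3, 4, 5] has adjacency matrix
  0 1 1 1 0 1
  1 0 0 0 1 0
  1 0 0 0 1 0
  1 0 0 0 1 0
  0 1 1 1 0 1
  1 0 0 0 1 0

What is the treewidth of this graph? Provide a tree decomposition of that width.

Each bag holds 3 vertices, so the decomposition has width 2, which upper-bounds the treewidth. Since 4–2–0–1–4 is a cycle in G, G is not acyclic. Forests are exactly the graphs of treewidth ≤ 1, so tw(G) ≥ 2. The upper and lower bounds meet at 2, so that is the treewidth.

Treewidth 2.
Bags: B1 = {0, 2, 4}  B2 = {0, 1, 4}  B3 = {0, 3, 4}  B4 = {0, 4, 5}
Tree: B1–B2, B2–B3, B3–B4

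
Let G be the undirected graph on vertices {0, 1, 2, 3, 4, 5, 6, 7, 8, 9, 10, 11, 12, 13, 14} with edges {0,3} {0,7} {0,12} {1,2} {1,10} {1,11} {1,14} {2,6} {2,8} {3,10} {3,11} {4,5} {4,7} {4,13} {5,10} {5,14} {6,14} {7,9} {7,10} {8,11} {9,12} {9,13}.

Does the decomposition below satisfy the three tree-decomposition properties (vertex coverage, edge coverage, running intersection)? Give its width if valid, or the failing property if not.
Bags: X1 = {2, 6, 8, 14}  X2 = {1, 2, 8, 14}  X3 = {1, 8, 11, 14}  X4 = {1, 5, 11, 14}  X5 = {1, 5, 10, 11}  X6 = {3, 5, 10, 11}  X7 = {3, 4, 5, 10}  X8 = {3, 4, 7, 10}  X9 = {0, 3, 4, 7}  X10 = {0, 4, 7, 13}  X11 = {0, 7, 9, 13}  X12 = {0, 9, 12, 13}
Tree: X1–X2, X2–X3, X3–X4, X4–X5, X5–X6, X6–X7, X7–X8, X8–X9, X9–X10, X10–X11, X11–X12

Vertex coverage: the bags together contain {0, 1, 2, 3, 4, 5, 6, 7, 8, 9, 10, 11, 12, 13, 14}, the full vertex set. Edge coverage: each edge of G has both endpoints in at least one bag. Running intersection: for every vertex, the bags containing it form a connected subtree. All three properties hold, so this is a valid tree decomposition of width max|bag| − 1 = 3, and hence tw(G) ≤ 3.

Yes; width 3.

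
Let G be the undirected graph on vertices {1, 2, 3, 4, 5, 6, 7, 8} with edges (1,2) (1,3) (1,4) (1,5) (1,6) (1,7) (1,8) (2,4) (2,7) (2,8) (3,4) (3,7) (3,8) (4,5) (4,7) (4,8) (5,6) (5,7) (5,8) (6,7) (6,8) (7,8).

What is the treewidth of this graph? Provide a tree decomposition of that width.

Every bag has size at most 5, so the width is 5 − 1 = 4 and tw(G) ≤ 4. For the lower bound, the 5 vertices {1, 2, 4, 7, 8} are pairwise adjacent, and any tree decomposition puts a clique entirely inside one bag — forcing width ≥ 4. The upper and lower bounds meet at 4, so that is the treewidth.

Treewidth 4.
One optimal decomposition is:
Bags: B1 = {1, 2, 4, 7, 8}  B2 = {1, 3, 4, 7, 8}  B3 = {1, 4, 5, 7, 8}  B4 = {1, 5, 6, 7, 8}
Tree: B1–B2, B2–B3, B3–B4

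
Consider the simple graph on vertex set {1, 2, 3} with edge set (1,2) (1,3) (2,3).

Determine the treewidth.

A width-2 tree decomposition is:
Bags: B1 = {1, 2, 3}
Tree: (single bag)
A single bag containing all 3 vertices is trivially a valid decomposition of width 2. For the lower bound, the 3 vertices {1, 2, 3} are pairwise adjacent, and any tree decomposition puts a clique entirely inside one bag — forcing width ≥ 2. Combining the bounds, tw(G) = 2.

2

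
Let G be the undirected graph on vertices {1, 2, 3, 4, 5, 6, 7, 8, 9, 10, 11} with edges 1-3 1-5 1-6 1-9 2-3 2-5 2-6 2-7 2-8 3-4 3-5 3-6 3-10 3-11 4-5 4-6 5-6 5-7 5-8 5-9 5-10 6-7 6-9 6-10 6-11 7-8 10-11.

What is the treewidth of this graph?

3

A width-3 tree decomposition is:
Bags: B1 = {2, 3, 5, 6}  B2 = {1, 3, 5, 6}  B3 = {3, 4, 5, 6}  B4 = {2, 5, 6, 7}  B5 = {1, 5, 6, 9}  B6 = {2, 5, 7, 8}  B7 = {3, 5, 6, 10}  B8 = {3, 6, 10, 11}
Tree: B1–B2, B1–B3, B1–B4, B2–B5, B4–B6, B3–B7, B7–B8
Each bag holds 4 vertices, so the decomposition has width 3, which upper-bounds the treewidth. On the other hand G contains the 4-clique {3, 6, 10, 11}. A clique must lie in a single bag of any decomposition, so no decomposition can have width below 3. The upper and lower bounds meet at 3, so that is the treewidth.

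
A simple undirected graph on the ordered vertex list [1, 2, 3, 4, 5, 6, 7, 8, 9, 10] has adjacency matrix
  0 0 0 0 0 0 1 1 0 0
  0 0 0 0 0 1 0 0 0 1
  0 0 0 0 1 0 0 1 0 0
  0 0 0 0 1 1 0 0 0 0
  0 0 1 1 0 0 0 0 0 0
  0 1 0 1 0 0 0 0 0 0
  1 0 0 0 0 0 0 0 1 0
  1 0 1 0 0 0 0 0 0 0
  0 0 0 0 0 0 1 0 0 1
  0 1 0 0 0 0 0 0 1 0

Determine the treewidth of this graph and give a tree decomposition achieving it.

Treewidth 2.
One optimal decomposition is:
Bags: B1 = {3, 4, 5}  B2 = {3, 4, 8}  B3 = {1, 4, 8}  B4 = {1, 4, 7}  B5 = {4, 7, 9}  B6 = {4, 9, 10}  B7 = {2, 4, 10}  B8 = {2, 4, 6}
Tree: B1–B2, B2–B3, B3–B4, B4–B5, B5–B6, B6–B7, B7–B8

Every bag has size at most 3, so the width is 3 − 1 = 2 and tw(G) ≤ 2. Since 4–5–3–8–1–7–9–10–2–6–4 is a cycle in G, G is not acyclic. Forests are exactly the graphs of treewidth ≤ 1, so tw(G) ≥ 2. Hence tw(G) = 2 exactly.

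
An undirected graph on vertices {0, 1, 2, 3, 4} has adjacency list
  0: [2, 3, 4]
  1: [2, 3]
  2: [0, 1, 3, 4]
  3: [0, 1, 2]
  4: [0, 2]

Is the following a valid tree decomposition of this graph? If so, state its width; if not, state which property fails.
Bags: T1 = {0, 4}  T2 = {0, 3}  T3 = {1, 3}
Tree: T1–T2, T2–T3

No — vertex 2 appears in no bag.

A tree decomposition must satisfy three properties: every vertex lies in some bag; for every edge, both endpoints lie together in some bag; and for every vertex, the bags containing it form a connected subtree. Here vertex 2 appears in no bag, so the decomposition is invalid.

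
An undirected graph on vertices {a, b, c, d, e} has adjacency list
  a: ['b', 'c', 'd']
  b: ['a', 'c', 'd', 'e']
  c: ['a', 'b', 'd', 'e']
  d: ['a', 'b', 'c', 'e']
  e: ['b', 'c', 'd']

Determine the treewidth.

3

A width-3 tree decomposition is:
Bags: B1 = {a, b, c, d}  B2 = {b, c, d, e}
Tree: B1–B2
Every bag has size at most 4, so the width is 4 − 1 = 3 and tw(G) ≤ 3. On the other hand G contains the 4-clique {b, c, d, e}. A clique must lie in a single bag of any decomposition, so no decomposition can have width below 3. Hence tw(G) = 3 exactly.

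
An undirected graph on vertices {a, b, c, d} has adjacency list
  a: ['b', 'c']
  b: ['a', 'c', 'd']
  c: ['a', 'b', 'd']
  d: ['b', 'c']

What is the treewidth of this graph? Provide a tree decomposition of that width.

The largest bag has 3 vertices, giving width 2; this decomposition certifies tw(G) ≤ 2. Conversely, {b, c, d} is a clique of size 3, and the vertices of any clique must share a bag in every tree decomposition; so some bag has ≥ 3 vertices and tw(G) ≥ 2. Hence tw(G) = 2 exactly.

Treewidth 2.
One optimal decomposition is:
Bags: B1 = {b, c, d}  B2 = {a, b, c}
Tree: B1–B2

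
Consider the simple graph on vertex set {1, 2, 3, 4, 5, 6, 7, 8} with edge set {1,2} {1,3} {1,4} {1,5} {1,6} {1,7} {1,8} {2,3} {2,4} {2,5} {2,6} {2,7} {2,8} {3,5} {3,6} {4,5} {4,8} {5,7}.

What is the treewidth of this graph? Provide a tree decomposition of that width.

Treewidth 3.
One optimal decomposition is:
Bags: B1 = {1, 2, 3, 5}  B2 = {1, 2, 4, 5}  B3 = {1, 2, 5, 7}  B4 = {1, 2, 4, 8}  B5 = {1, 2, 3, 6}
Tree: B1–B2, B1–B3, B2–B4, B1–B5

The largest bag has 4 vertices, giving width 3; this decomposition certifies tw(G) ≤ 3. For the lower bound, the 4 vertices {1, 2, 4, 8} are pairwise adjacent, and any tree decomposition puts a clique entirely inside one bag — forcing width ≥ 3. Hence tw(G) = 3 exactly.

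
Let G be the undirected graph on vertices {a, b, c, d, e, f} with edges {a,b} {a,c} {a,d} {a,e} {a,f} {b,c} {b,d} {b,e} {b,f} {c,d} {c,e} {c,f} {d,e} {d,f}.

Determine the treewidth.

A width-4 tree decomposition is:
Bags: B1 = {a, b, c, d, f}  B2 = {a, b, c, d, e}
Tree: B1–B2
Each bag holds 5 vertices, so the decomposition has width 4, which upper-bounds the treewidth. On the other hand G contains the 5-clique {a, b, c, d, e}. A clique must lie in a single bag of any decomposition, so no decomposition can have width below 4. Combining the bounds, tw(G) = 4.

4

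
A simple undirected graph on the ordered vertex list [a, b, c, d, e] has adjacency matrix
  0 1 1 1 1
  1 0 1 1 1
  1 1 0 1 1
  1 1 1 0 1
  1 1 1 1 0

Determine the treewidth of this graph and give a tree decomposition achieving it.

Treewidth 4.
One optimal decomposition is:
Bags: B1 = {a, b, c, d, e}
Tree: (single bag)

With just one bag of size 5, the width is 5 − 1 = 4, so tw(G) ≤ 4. For the lower bound, the 5 vertices {a, b, c, d, e} are pairwise adjacent, and any tree decomposition puts a clique entirely inside one bag — forcing width ≥ 4. The upper and lower bounds meet at 4, so that is the treewidth.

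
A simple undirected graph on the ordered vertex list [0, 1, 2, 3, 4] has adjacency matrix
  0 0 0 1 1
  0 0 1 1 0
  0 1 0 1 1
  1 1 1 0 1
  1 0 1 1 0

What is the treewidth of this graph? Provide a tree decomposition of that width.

Treewidth 2.
One such decomposition:
Bags: B1 = {1, 2, 3}  B2 = {2, 3, 4}  B3 = {0, 3, 4}
Tree: B1–B2, B2–B3

Each bag holds 3 vertices, so the decomposition has width 2, which upper-bounds the treewidth. For the lower bound, the 3 vertices {0, 3, 4} are pairwise adjacent, and any tree decomposition puts a clique entirely inside one bag — forcing width ≥ 2. The upper and lower bounds meet at 2, so that is the treewidth.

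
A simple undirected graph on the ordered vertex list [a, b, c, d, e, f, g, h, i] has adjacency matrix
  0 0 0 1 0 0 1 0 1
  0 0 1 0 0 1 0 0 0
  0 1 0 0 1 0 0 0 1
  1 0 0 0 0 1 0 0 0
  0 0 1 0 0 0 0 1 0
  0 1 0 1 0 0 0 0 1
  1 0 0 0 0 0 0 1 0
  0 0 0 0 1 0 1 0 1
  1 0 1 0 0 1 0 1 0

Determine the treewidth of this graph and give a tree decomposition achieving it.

Treewidth 3.
One such decomposition:
Bags: B1 = {b, c, e, f}  B2 = {c, e, f, i}  B3 = {e, f, h, i}  B4 = {d, f, h, i}  B5 = {a, d, h, i}  B6 = {a, d, g, h}
Tree: B1–B2, B2–B3, B3–B4, B4–B5, B5–B6

The largest bag has 4 vertices, giving width 3; this decomposition certifies tw(G) ≤ 3. For the lower bound: the 4 vertex sets {b,c,e}, {f}, {i}, {a,d,g,h} are disjoint, each induces a connected subgraph, and every pair is joined by at least one edge of G. Contracting each set to a single vertex therefore yields K_{4} as a minor, and since treewidth is minor-monotone, tw(G) ≥ tw(K_{4}) = 3. Combining the bounds, tw(G) = 3.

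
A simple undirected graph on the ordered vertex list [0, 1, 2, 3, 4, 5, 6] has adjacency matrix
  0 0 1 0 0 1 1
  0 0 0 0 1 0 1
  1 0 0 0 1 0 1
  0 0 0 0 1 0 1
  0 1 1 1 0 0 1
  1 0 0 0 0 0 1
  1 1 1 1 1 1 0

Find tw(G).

A width-2 tree decomposition is:
Bags: B1 = {2, 4, 6}  B2 = {0, 2, 6}  B3 = {3, 4, 6}  B4 = {1, 4, 6}  B5 = {0, 5, 6}
Tree: B1–B2, B1–B3, B1–B4, B2–B5
The largest bag has 3 vertices, giving width 2; this decomposition certifies tw(G) ≤ 2. On the other hand G contains the 3-clique {0, 2, 6}. A clique must lie in a single bag of any decomposition, so no decomposition can have width below 2. The upper and lower bounds meet at 2, so that is the treewidth.

2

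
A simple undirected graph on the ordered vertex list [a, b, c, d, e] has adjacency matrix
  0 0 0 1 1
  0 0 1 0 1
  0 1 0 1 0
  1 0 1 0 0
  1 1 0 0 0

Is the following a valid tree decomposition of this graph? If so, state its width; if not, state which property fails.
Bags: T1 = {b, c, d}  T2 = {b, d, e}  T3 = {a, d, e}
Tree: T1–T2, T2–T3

Checking the three conditions: (i) the bags cover all of {a, b, c, d, e}; (ii) for each edge, some bag contains both endpoints; (iii) the bags containing any fixed vertex form a subtree. All hold, so the decomposition is valid with width 3 − 1 = 2.

Yes; width 2.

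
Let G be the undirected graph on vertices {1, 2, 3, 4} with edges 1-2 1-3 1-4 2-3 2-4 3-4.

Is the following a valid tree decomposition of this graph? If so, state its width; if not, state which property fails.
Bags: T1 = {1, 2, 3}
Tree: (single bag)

A tree decomposition must satisfy three properties: every vertex lies in some bag; for every edge, both endpoints lie together in some bag; and for every vertex, the bags containing it form a connected subtree. Here vertex 4 appears in no bag, so the decomposition is invalid.

No — vertex 4 appears in no bag.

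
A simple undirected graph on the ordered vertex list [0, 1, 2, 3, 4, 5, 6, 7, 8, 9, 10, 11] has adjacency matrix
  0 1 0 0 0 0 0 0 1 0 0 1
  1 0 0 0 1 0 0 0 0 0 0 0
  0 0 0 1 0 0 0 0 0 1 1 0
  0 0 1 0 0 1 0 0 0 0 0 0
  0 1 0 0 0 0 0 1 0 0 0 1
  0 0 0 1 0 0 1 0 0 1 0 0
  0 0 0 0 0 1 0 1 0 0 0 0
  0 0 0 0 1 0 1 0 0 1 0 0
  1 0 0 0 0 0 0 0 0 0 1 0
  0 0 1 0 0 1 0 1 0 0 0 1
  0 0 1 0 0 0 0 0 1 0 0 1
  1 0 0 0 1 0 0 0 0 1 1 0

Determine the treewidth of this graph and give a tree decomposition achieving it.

The largest bag has 4 vertices, giving width 3; this decomposition certifies tw(G) ≤ 3. For the lower bound: the 4 vertex sets {3,5,6}, {2}, {9}, {4,7,10,11} are disjoint, each induces a connected subgraph, and every pair is joined by at least one edge of G. Contracting each set to a single vertex therefore yields K_{4} as a minor, and since treewidth is minor-monotone, tw(G) ≥ tw(K_{4}) = 3. Therefore the treewidth is 3.

Treewidth 3.
Bags: B1 = {2, 3, 5, 6}  B2 = {2, 5, 6, 9}  B3 = {2, 6, 7, 9}  B4 = {2, 7, 9, 10}  B5 = {7, 9, 10, 11}  B6 = {4, 7, 10, 11}  B7 = {4, 8, 10, 11}  B8 = {0, 4, 8, 11}  B9 = {0, 1, 4, 8}
Tree: B1–B2, B2–B3, B3–B4, B4–B5, B5–B6, B6–B7, B7–B8, B8–B9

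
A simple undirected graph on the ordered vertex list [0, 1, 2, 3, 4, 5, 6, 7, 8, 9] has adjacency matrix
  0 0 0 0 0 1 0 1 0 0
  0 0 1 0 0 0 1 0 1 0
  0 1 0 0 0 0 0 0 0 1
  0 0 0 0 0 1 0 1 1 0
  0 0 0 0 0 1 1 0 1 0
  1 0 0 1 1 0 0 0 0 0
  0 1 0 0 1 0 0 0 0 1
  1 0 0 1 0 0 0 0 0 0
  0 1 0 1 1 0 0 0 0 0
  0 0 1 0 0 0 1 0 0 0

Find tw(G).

2

A width-2 tree decomposition is:
Bags: B1 = {0, 3, 7}  B2 = {0, 3, 5}  B3 = {3, 5, 8}  B4 = {4, 5, 8}  B5 = {1, 4, 8}  B6 = {1, 4, 6}  B7 = {1, 2, 6}  B8 = {2, 6, 9}
Tree: B1–B2, B2–B3, B3–B4, B4–B5, B5–B6, B6–B7, B7–B8
The largest bag has 3 vertices, giving width 2; this decomposition certifies tw(G) ≤ 2. The edges 7–0–5–3–7 form a cycle, so G is not a tree and its treewidth is at least 2. Hence tw(G) = 2 exactly.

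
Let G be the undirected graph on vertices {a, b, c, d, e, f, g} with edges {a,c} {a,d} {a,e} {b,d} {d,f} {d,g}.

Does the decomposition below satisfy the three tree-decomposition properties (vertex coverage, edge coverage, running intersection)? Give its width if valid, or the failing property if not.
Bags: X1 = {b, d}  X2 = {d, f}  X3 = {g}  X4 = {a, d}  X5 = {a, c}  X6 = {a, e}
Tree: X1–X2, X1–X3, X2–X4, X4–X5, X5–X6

No — edge (d,g) lies in no bag.

A tree decomposition must satisfy three properties: every vertex lies in some bag; for every edge, both endpoints lie together in some bag; and for every vertex, the bags containing it form a connected subtree. Here edge (d,g) lies in no bag, so the decomposition is invalid.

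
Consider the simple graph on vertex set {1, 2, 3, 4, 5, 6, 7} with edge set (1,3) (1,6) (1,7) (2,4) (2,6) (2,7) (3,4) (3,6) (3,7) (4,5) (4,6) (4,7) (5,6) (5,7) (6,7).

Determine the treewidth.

A width-3 tree decomposition is:
Bags: B1 = {1, 3, 6, 7}  B2 = {3, 4, 6, 7}  B3 = {4, 5, 6, 7}  B4 = {2, 4, 6, 7}
Tree: B1–B2, B2–B3, B3–B4
Every bag has size at most 4, so the width is 4 − 1 = 3 and tw(G) ≤ 3. On the other hand G contains the 4-clique {1, 3, 6, 7}. A clique must lie in a single bag of any decomposition, so no decomposition can have width below 3. Combining the bounds, tw(G) = 3.

3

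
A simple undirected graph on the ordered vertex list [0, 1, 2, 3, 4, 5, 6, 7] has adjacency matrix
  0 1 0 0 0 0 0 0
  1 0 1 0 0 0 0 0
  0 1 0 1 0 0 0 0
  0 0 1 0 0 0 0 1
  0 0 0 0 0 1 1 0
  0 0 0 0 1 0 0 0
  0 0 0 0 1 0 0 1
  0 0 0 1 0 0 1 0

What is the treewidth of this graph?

1

A width-1 tree decomposition is:
Bags: B1 = {0, 1}  B2 = {1, 2}  B3 = {2, 3}  B4 = {3, 7}  B5 = {6, 7}  B6 = {4, 6}  B7 = {4, 5}
Tree: B1–B2, B2–B3, B3–B4, B4–B5, B5–B6, B6–B7
The largest bag has 2 vertices, giving width 1; this decomposition certifies tw(G) ≤ 1. G has an edge, so its treewidth is at least 1. The upper and lower bounds meet at 1, so that is the treewidth.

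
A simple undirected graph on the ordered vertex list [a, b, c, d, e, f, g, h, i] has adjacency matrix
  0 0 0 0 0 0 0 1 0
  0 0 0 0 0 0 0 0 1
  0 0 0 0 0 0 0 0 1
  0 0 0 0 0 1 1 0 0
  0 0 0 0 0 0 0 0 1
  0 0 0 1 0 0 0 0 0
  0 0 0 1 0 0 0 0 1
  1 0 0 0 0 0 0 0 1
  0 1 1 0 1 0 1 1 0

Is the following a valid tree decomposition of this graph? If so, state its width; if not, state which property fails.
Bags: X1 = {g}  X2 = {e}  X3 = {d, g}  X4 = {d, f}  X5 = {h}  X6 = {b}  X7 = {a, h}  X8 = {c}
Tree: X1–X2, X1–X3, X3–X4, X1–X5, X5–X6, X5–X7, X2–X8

A tree decomposition must satisfy three properties: every vertex lies in some bag; for every edge, both endpoints lie together in some bag; and for every vertex, the bags containing it form a connected subtree. Here vertex i appears in no bag, so the decomposition is invalid.

No — vertex i appears in no bag.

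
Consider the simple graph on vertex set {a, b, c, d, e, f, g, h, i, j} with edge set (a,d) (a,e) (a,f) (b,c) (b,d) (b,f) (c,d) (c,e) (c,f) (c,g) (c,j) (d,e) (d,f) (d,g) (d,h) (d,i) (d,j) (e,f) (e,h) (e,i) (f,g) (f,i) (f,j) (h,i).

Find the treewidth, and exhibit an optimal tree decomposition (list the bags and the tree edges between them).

Treewidth 3.
One such decomposition:
Bags: B1 = {b, c, d, f}  B2 = {c, d, f, j}  B3 = {c, d, e, f}  B4 = {a, d, e, f}  B5 = {c, d, f, g}  B6 = {d, e, f, i}  B7 = {d, e, h, i}
Tree: B1–B2, B1–B3, B3–B4, B2–B5, B4–B6, B6–B7

The largest bag has 4 vertices, giving width 3; this decomposition certifies tw(G) ≤ 3. For the lower bound, the 4 vertices {d, e, h, i} are pairwise adjacent, and any tree decomposition puts a clique entirely inside one bag — forcing width ≥ 3. Hence tw(G) = 3 exactly.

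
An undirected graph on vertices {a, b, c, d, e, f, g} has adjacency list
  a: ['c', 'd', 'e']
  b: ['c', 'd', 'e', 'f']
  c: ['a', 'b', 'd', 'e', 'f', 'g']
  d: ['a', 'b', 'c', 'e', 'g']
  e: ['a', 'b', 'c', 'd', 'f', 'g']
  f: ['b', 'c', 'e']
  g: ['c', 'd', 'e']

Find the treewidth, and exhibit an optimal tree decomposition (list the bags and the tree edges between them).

Treewidth 3.
One optimal decomposition is:
Bags: B1 = {a, c, d, e}  B2 = {c, d, e, g}  B3 = {b, c, d, e}  B4 = {b, c, e, f}
Tree: B1–B2, B1–B3, B3–B4

The largest bag has 4 vertices, giving width 3; this decomposition certifies tw(G) ≤ 3. Conversely, {c, d, e, g} is a clique of size 4, and the vertices of any clique must share a bag in every tree decomposition; so some bag has ≥ 4 vertices and tw(G) ≥ 3. The upper and lower bounds meet at 3, so that is the treewidth.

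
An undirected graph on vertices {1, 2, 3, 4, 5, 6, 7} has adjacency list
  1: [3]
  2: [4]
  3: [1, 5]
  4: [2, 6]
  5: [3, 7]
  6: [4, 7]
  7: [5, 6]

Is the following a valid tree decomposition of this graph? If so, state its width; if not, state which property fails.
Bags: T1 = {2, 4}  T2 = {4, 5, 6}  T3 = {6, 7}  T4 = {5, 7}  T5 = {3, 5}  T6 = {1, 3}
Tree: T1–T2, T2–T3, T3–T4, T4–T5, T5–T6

No — bags containing vertex 5 are not connected in the tree.

A tree decomposition must satisfy three properties: every vertex lies in some bag; for every edge, both endpoints lie together in some bag; and for every vertex, the bags containing it form a connected subtree. Here bags containing vertex 5 are not connected in the tree, so the decomposition is invalid.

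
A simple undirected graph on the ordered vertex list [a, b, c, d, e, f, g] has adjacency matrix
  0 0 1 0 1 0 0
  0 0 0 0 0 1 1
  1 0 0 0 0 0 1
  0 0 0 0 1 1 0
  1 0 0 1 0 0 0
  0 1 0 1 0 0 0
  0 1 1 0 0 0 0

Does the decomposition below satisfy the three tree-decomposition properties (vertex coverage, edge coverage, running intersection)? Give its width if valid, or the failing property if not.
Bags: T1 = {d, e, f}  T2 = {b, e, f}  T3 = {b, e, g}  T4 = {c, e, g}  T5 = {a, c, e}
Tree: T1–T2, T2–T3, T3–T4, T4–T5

Yes; width 2.

Vertex coverage: the bags together contain {a, b, c, d, e, f, g}, the full vertex set. Edge coverage: each edge of G has both endpoints in at least one bag. Running intersection: for every vertex, the bags containing it form a connected subtree. All three properties hold, so this is a valid tree decomposition of width max|bag| − 1 = 2, and hence tw(G) ≤ 2.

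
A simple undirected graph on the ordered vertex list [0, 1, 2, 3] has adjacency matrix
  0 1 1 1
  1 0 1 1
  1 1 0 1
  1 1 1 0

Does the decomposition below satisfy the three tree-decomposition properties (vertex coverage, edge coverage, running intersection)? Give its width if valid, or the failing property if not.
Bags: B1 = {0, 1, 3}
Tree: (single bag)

A tree decomposition must satisfy three properties: every vertex lies in some bag; for every edge, both endpoints lie together in some bag; and for every vertex, the bags containing it form a connected subtree. Here vertex 2 appears in no bag, so the decomposition is invalid.

No — vertex 2 appears in no bag.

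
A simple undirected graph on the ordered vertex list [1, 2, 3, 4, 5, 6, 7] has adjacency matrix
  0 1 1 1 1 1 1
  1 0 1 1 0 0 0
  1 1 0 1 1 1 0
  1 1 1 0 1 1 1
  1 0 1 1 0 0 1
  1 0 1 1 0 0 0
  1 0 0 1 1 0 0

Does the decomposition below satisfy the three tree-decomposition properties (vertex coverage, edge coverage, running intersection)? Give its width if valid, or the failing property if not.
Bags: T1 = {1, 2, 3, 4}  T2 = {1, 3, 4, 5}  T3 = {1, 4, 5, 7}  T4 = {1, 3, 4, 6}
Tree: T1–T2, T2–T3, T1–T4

Vertex coverage: the bags together contain {1, 2, 3, 4, 5, 6, 7}, the full vertex set. Edge coverage: each edge of G has both endpoints in at least one bag. Running intersection: for every vertex, the bags containing it form a connected subtree. All three properties hold, so this is a valid tree decomposition of width max|bag| − 1 = 3, and hence tw(G) ≤ 3.

Yes; width 3.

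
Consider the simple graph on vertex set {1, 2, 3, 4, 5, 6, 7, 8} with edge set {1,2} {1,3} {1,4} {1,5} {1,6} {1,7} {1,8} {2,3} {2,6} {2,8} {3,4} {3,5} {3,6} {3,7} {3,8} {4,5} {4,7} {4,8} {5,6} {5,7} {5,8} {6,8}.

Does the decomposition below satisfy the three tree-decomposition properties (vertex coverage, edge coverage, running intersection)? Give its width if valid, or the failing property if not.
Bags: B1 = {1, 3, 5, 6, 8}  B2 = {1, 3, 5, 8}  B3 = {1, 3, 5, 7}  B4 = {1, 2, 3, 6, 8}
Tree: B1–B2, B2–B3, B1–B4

No — vertex 4 appears in no bag.

A tree decomposition must satisfy three properties: every vertex lies in some bag; for every edge, both endpoints lie together in some bag; and for every vertex, the bags containing it form a connected subtree. Here vertex 4 appears in no bag, so the decomposition is invalid.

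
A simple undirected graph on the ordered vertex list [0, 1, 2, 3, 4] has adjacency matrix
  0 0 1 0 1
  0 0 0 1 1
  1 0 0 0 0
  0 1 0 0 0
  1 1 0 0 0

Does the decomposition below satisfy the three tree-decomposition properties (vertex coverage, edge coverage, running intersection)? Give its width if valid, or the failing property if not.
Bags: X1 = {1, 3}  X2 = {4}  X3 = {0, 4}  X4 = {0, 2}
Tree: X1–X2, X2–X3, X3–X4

A tree decomposition must satisfy three properties: every vertex lies in some bag; for every edge, both endpoints lie together in some bag; and for every vertex, the bags containing it form a connected subtree. Here edge (1,4) lies in no bag, so the decomposition is invalid.

No — edge (1,4) lies in no bag.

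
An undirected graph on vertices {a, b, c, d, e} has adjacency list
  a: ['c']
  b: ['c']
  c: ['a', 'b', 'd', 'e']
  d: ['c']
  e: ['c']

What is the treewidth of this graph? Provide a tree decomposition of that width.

Every bag has size at most 2, so the width is 2 − 1 = 1 and tw(G) ≤ 1. G has an edge, so its treewidth is at least 1. Therefore the treewidth is 1.

Treewidth 1.
One optimal decomposition is:
Bags: B1 = {c, e}  B2 = {b, c}  B3 = {a, c}  B4 = {c, d}
Tree: B1–B2, B2–B3, B2–B4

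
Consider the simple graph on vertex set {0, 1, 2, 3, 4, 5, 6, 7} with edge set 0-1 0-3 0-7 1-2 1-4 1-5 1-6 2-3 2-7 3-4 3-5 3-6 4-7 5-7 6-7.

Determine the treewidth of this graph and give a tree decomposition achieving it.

Every bag has size at most 4, so the width is 4 − 1 = 3 and tw(G) ≤ 3. For the lower bound: the 4 vertex sets {1,2}, {5,7}, {3}, {6} are disjoint, each induces a connected subgraph, and every pair is joined by at least one edge of G. Contracting each set to a single vertex therefore yields K_{4} as a minor, and since treewidth is minor-monotone, tw(G) ≥ tw(K_{4}) = 3. Combining the bounds, tw(G) = 3.

Treewidth 3.
Bags: B1 = {1, 2, 3, 7}  B2 = {1, 3, 5, 7}  B3 = {1, 3, 6, 7}  B4 = {0, 1, 3, 7}  B5 = {1, 3, 4, 7}
Tree: B1–B2, B2–B3, B3–B4, B4–B5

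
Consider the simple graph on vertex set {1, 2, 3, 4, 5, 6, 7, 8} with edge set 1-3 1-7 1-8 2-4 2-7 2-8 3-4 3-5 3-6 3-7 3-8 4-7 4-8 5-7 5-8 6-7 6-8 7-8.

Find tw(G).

A width-3 tree decomposition is:
Bags: B1 = {3, 4, 7, 8}  B2 = {3, 6, 7, 8}  B3 = {3, 5, 7, 8}  B4 = {1, 3, 7, 8}  B5 = {2, 4, 7, 8}
Tree: B1–B2, B2–B3, B2–B4, B1–B5
Each bag holds 4 vertices, so the decomposition has width 3, which upper-bounds the treewidth. On the other hand G contains the 4-clique {2, 4, 7, 8}. A clique must lie in a single bag of any decomposition, so no decomposition can have width below 3. Hence tw(G) = 3 exactly.

3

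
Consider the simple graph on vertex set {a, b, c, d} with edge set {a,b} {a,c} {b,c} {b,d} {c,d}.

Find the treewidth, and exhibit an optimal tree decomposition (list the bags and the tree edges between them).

Every bag has size at most 3, so the width is 3 − 1 = 2 and tw(G) ≤ 2. Conversely, {b, c, d} is a clique of size 3, and the vertices of any clique must share a bag in every tree decomposition; so some bag has ≥ 3 vertices and tw(G) ≥ 2. The upper and lower bounds meet at 2, so that is the treewidth.

Treewidth 2.
Bags: B1 = {a, b, c}  B2 = {b, c, d}
Tree: B1–B2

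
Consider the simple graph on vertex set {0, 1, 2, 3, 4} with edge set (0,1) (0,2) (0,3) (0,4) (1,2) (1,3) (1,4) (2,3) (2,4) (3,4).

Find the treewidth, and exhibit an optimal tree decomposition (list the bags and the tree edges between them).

Treewidth 4.
One such decomposition:
Bags: B1 = {0, 1, 2, 3, 4}
Tree: (single bag)

With just one bag of size 5, the width is 5 − 1 = 4, so tw(G) ≤ 4. On the other hand G contains the 5-clique {0, 1, 2, 3, 4}. A clique must lie in a single bag of any decomposition, so no decomposition can have width below 4. Hence tw(G) = 4 exactly.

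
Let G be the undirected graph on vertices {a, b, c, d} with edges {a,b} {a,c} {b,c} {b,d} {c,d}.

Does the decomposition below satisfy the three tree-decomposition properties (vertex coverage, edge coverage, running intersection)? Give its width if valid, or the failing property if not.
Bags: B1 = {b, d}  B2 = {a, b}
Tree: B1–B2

A tree decomposition must satisfy three properties: every vertex lies in some bag; for every edge, both endpoints lie together in some bag; and for every vertex, the bags containing it form a connected subtree. Here vertex c appears in no bag, so the decomposition is invalid.

No — vertex c appears in no bag.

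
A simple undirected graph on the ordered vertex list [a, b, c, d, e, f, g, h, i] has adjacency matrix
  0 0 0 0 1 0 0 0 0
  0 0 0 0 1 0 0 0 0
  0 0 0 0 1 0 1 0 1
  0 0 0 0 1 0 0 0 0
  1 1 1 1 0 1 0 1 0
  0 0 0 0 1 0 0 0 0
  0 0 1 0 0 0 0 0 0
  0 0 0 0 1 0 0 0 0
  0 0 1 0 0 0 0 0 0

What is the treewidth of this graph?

A width-1 tree decomposition is:
Bags: B1 = {c, i}  B2 = {c, e}  B3 = {b, e}  B4 = {e, h}  B5 = {a, e}  B6 = {d, e}  B7 = {c, g}  B8 = {e, f}
Tree: B1–B2, B2–B3, B3–B4, B2–B5, B4–B6, B2–B7, B6–B8
The largest bag has 2 vertices, giving width 1; this decomposition certifies tw(G) ≤ 1. Since G has at least one edge (e.g. c–i), it is not an edgeless graph, so tw(G) ≥ 1. Combining the bounds, tw(G) = 1.

1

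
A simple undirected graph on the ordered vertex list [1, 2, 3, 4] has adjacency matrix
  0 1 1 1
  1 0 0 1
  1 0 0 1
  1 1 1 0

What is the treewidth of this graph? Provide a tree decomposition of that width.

Treewidth 2.
One optimal decomposition is:
Bags: B1 = {1, 2, 4}  B2 = {1, 3, 4}
Tree: B1–B2

The largest bag has 3 vertices, giving width 2; this decomposition certifies tw(G) ≤ 2. Conversely, {1, 2, 4} is a clique of size 3, and the vertices of any clique must share a bag in every tree decomposition; so some bag has ≥ 3 vertices and tw(G) ≥ 2. Therefore the treewidth is 2.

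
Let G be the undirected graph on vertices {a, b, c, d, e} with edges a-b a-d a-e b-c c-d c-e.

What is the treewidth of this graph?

2

A width-2 tree decomposition is:
Bags: B1 = {a, b, c}  B2 = {a, c, e}  B3 = {a, c, d}
Tree: B1–B2, B2–B3
The largest bag has 3 vertices, giving width 2; this decomposition certifies tw(G) ≤ 2. Since c–b–a–e–c is a cycle in G, G is not acyclic. Forests are exactly the graphs of treewidth ≤ 1, so tw(G) ≥ 2. The upper and lower bounds meet at 2, so that is the treewidth.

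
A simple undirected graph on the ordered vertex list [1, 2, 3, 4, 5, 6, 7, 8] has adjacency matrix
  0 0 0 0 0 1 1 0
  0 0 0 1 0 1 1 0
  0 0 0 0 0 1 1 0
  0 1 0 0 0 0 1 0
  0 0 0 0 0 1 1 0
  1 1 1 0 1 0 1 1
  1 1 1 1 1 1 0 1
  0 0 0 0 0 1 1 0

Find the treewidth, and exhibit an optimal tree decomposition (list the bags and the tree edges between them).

Every bag has size at most 3, so the width is 3 − 1 = 2 and tw(G) ≤ 2. Conversely, {2, 4, 7} is a clique of size 3, and the vertices of any clique must share a bag in every tree decomposition; so some bag has ≥ 3 vertices and tw(G) ≥ 2. Combining the bounds, tw(G) = 2.

Treewidth 2.
One such decomposition:
Bags: B1 = {2, 6, 7}  B2 = {6, 7, 8}  B3 = {2, 4, 7}  B4 = {1, 6, 7}  B5 = {3, 6, 7}  B6 = {5, 6, 7}
Tree: B1–B2, B1–B3, B1–B4, B4–B5, B4–B6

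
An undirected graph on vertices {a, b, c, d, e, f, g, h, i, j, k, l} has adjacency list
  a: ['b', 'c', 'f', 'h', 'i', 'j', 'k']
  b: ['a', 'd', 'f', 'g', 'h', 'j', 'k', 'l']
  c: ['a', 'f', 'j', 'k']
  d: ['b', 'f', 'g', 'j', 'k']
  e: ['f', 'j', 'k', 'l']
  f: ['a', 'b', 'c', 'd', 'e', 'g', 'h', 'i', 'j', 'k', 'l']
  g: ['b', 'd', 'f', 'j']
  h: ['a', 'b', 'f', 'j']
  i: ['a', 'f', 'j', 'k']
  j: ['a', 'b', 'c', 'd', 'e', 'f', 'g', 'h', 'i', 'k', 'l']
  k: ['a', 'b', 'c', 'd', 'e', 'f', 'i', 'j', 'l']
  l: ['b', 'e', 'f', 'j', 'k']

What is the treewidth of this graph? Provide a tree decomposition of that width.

Treewidth 4.
One optimal decomposition is:
Bags: B1 = {a, f, i, j, k}  B2 = {a, b, f, j, k}  B3 = {a, b, f, h, j}  B4 = {b, f, j, k, l}  B5 = {a, c, f, j, k}  B6 = {b, d, f, j, k}  B7 = {e, f, j, k, l}  B8 = {b, d, f, g, j}
Tree: B1–B2, B2–B3, B2–B4, B1–B5, B2–B6, B4–B7, B6–B8

Every bag has size at most 5, so the width is 5 − 1 = 4 and tw(G) ≤ 4. On the other hand G contains the 5-clique {b, d, f, g, j}. A clique must lie in a single bag of any decomposition, so no decomposition can have width below 4. Combining the bounds, tw(G) = 4.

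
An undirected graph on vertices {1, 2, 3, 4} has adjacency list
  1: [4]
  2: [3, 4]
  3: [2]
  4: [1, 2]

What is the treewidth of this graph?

1

A width-1 tree decomposition is:
Bags: B1 = {2, 3}  B2 = {2, 4}  B3 = {1, 4}
Tree: B1–B2, B2–B3
Every bag has size at most 2, so the width is 2 − 1 = 1 and tw(G) ≤ 1. Since G has at least one edge (e.g. 3–2), it is not an edgeless graph, so tw(G) ≥ 1. Combining the bounds, tw(G) = 1.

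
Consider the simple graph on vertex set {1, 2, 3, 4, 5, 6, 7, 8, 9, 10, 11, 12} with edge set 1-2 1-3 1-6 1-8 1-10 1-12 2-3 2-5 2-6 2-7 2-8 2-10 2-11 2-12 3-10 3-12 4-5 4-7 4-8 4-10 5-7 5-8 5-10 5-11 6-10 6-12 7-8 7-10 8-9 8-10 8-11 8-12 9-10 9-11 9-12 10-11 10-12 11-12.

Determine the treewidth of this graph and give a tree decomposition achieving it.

Every bag has size at most 5, so the width is 5 − 1 = 4 and tw(G) ≤ 4. For the lower bound, the 5 vertices {8, 9, 10, 11, 12} are pairwise adjacent, and any tree decomposition puts a clique entirely inside one bag — forcing width ≥ 4. Combining the bounds, tw(G) = 4.

Treewidth 4.
Bags: B1 = {2, 5, 8, 10, 11}  B2 = {2, 5, 7, 8, 10}  B3 = {2, 8, 10, 11, 12}  B4 = {1, 2, 8, 10, 12}  B5 = {1, 2, 3, 10, 12}  B6 = {4, 5, 7, 8, 10}  B7 = {8, 9, 10, 11, 12}  B8 = {1, 2, 6, 10, 12}
Tree: B1–B2, B1–B3, B3–B4, B4–B5, B2–B6, B3–B7, B4–B8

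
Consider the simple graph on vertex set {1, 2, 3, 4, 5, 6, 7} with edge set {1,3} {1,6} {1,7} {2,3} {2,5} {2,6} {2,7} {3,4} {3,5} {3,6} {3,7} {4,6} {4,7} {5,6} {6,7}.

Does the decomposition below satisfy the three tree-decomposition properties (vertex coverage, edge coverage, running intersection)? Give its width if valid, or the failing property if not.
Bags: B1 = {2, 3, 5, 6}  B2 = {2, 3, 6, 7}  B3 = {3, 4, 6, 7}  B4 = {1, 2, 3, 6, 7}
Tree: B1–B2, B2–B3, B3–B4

No — bags containing vertex 2 are not connected in the tree.

A tree decomposition must satisfy three properties: every vertex lies in some bag; for every edge, both endpoints lie together in some bag; and for every vertex, the bags containing it form a connected subtree. Here bags containing vertex 2 are not connected in the tree, so the decomposition is invalid.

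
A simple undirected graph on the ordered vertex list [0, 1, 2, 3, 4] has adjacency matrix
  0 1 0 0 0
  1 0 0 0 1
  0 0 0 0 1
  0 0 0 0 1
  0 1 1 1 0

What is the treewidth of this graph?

1

A width-1 tree decomposition is:
Bags: B1 = {2, 4}  B2 = {1, 4}  B3 = {0, 1}  B4 = {3, 4}
Tree: B1–B2, B2–B3, B1–B4
The largest bag has 2 vertices, giving width 1; this decomposition certifies tw(G) ≤ 1. Since G has at least one edge (e.g. 2–4), it is not an edgeless graph, so tw(G) ≥ 1. Combining the bounds, tw(G) = 1.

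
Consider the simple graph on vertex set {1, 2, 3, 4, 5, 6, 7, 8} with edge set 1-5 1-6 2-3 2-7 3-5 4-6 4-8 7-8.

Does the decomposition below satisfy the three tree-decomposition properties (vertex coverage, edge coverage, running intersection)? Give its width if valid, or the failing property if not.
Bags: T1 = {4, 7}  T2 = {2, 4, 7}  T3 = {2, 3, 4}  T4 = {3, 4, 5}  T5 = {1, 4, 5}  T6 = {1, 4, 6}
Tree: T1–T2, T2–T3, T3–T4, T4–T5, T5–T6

No — vertex 8 appears in no bag.

A tree decomposition must satisfy three properties: every vertex lies in some bag; for every edge, both endpoints lie together in some bag; and for every vertex, the bags containing it form a connected subtree. Here vertex 8 appears in no bag, so the decomposition is invalid.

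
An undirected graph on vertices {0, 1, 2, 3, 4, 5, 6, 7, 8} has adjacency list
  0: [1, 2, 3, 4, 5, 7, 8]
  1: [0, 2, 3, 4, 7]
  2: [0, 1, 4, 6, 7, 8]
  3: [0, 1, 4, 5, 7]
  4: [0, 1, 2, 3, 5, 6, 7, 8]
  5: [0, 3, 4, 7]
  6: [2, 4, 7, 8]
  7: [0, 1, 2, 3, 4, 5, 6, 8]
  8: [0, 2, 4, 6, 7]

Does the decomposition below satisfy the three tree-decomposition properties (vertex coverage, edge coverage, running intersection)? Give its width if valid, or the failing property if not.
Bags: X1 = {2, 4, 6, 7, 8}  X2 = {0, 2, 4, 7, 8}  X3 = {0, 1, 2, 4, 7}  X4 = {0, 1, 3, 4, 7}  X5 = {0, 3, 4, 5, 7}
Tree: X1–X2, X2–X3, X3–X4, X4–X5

Vertex coverage: the bags together contain {0, 1, 2, 3, 4, 5, 6, 7, 8}, the full vertex set. Edge coverage: each edge of G has both endpoints in at least one bag. Running intersection: for every vertex, the bags containing it form a connected subtree. All three properties hold, so this is a valid tree decomposition of width max|bag| − 1 = 4, and hence tw(G) ≤ 4.

Yes; width 4.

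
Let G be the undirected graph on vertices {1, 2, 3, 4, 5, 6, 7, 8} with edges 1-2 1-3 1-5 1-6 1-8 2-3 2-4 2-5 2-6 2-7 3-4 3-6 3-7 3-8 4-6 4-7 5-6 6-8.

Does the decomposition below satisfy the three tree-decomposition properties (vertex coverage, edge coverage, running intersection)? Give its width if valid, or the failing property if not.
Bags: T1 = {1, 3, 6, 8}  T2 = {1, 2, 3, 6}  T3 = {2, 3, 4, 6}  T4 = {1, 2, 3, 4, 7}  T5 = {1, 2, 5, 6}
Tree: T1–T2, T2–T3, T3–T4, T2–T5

A tree decomposition must satisfy three properties: every vertex lies in some bag; for every edge, both endpoints lie together in some bag; and for every vertex, the bags containing it form a connected subtree. Here bags containing vertex 1 are not connected in the tree, so the decomposition is invalid.

No — bags containing vertex 1 are not connected in the tree.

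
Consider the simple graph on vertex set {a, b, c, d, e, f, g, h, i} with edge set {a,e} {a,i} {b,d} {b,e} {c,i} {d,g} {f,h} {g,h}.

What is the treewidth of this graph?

1

A width-1 tree decomposition is:
Bags: B1 = {f, h}  B2 = {g, h}  B3 = {d, g}  B4 = {b, d}  B5 = {b, e}  B6 = {a, e}  B7 = {a, i}  B8 = {c, i}
Tree: B1–B2, B2–B3, B3–B4, B4–B5, B5–B6, B6–B7, B7–B8
The largest bag has 2 vertices, giving width 1; this decomposition certifies tw(G) ≤ 1. Any graph with an edge has treewidth ≥ 1, and G has the edge f–h. Combining the bounds, tw(G) = 1.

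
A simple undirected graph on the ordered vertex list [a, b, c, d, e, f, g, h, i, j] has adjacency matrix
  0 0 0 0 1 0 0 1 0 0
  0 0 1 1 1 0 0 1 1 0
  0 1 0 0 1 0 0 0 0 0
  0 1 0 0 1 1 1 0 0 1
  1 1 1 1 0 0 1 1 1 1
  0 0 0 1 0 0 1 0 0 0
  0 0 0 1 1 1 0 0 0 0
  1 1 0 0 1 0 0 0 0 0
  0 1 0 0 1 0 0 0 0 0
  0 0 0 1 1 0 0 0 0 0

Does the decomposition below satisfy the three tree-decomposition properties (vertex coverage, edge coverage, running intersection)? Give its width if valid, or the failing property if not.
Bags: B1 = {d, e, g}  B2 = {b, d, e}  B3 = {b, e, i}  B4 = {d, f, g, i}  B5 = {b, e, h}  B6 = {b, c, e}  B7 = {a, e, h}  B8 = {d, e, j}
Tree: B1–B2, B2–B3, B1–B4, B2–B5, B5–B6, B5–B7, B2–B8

No — bags containing vertex i are not connected in the tree.

A tree decomposition must satisfy three properties: every vertex lies in some bag; for every edge, both endpoints lie together in some bag; and for every vertex, the bags containing it form a connected subtree. Here bags containing vertex i are not connected in the tree, so the decomposition is invalid.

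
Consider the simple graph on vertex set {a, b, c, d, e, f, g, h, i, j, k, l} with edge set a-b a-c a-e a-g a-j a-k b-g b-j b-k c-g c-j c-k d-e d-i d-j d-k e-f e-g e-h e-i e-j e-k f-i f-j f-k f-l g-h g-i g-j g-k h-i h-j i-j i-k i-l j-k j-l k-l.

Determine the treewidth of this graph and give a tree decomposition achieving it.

Treewidth 4.
Bags: B1 = {a, e, g, j, k}  B2 = {e, g, i, j, k}  B3 = {d, e, i, j, k}  B4 = {e, g, h, i, j}  B5 = {e, f, i, j, k}  B6 = {a, b, g, j, k}  B7 = {f, i, j, k, l}  B8 = {a, c, g, j, k}
Tree: B1–B2, B2–B3, B2–B4, B2–B5, B1–B6, B5–B7, B6–B8

Every bag has size at most 5, so the width is 5 − 1 = 4 and tw(G) ≤ 4. Conversely, {e, g, h, i, j} is a clique of size 5, and the vertices of any clique must share a bag in every tree decomposition; so some bag has ≥ 5 vertices and tw(G) ≥ 4. Hence tw(G) = 4 exactly.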